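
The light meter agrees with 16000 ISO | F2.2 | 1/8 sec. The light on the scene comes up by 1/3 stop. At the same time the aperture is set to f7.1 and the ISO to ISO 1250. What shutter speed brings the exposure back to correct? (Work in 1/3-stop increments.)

Scene light: 1/3 stop brighter.
Aperture: f/2.2 → f/2.5 → f/2.8 → f/3.2 → f/3.5 → f/4 → f/4.5 → f/5 → f/5.6 → f/6.3 → f/7.1 — 3 1/3 stops narrower (darker).
ISO: 16000 → 12800 → 10000 → 8000 → 6400 → 5000 → 4000 → 3200 → 2500 → 2000 → 1600 → 1250 — 3 2/3 stops lower (darker).
Net so far: 6 2/3 stops darker. Shutter speed: 1/8 → 1/6 → 1/5 → 1/4 → 0.3 → 0.4 → 0.5 → 0.6 → 0.8 → 1 → 1.3 → 1.6 → 2 → 2.5 → 3.2 → 4 → 5 → 6 → 8 → 10 → 13.

13 s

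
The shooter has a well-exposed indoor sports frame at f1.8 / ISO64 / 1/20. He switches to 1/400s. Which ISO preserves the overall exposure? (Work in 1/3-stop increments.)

Shutter speed: 1/20 → 1/25 → 1/30 → 1/40 → 1/50 → 1/60 → 1/80 → 1/100 → 1/125 → 1/160 → 1/200 → 1/250 → 1/320 → 1/400 — 4 1/3 stops shorter (darker).
Need 4 1/3 stops brighter from the ISO: 64 → 80 → 100 → 125 → 160 → 200 → 250 → 320 → 400 → 500 → 640 → 800 → 1000 → 1250.

ISO 1250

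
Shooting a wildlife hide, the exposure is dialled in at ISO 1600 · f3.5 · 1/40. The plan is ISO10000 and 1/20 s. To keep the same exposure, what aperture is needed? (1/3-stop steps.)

f/13

ISO: 1600 → 2000 → 2500 → 3200 → 4000 → 5000 → 6400 → 8000 → 10000 — 2 2/3 stops higher (brighter).
Shutter speed: 1/40 → 1/30 → 1/25 → 1/20 — 1 stop slower (brighter).
Net change so far: 3 2/3 stops brighter. Offset with the aperture: f/3.5 → f/4 → f/4.5 → f/5 → f/5.6 → f/6.3 → f/7.1 → f/8 → f/9 → f/10 → f/11 → f/13.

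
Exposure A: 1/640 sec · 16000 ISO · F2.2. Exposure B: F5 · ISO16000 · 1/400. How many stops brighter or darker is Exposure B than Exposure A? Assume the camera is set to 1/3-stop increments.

1 2/3 stops darker

Aperture: f/2.2 → f/2.5 → f/2.8 → f/3.2 → f/3.5 → f/4 → f/4.5 → f/5 — 2 1/3 stops smaller aperture (darker).
Shutter speed: 1/640 → 1/500 → 1/400 — 2/3 stop slower (brighter).
ISO: unchanged.
Net: −2 1/3 +2/3 = −1 2/3 stops.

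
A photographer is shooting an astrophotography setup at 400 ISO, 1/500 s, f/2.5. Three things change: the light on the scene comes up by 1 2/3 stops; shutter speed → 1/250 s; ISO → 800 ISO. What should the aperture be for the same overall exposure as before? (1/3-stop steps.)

Scene light: 1 2/3 stops brighter.
Shutter speed: 1/500 → 1/400 → 1/320 → 1/250 — 1 stop longer (brighter).
ISO: 400 → 500 → 640 → 800 — 1 stop higher (brighter).
Net so far: 3 2/3 stops brighter. Aperture: f/2.5 → f/2.8 → f/3.2 → f/3.5 → f/4 → f/4.5 → f/5 → f/5.6 → f/6.3 → f/7.1 → f/8 → f/9.

f/9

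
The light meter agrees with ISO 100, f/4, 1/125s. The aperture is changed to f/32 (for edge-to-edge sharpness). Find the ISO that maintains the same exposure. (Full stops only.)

ISO 6400

Aperture: f/4 → f/5.6 → f/8 → f/11 → f/16 → f/22 → f/32 — 6 stops narrower (darker).
Need 6 stops brighter from the ISO: 100 → 200 → 400 → 800 → 1600 → 3200 → 6400.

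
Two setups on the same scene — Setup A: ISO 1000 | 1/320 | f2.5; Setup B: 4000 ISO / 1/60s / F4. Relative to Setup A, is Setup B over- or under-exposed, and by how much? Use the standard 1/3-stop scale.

3 stops brighter

Aperture: f/2.5 → f/2.8 → f/3.2 → f/3.5 → f/4 — 1 1/3 stops smaller aperture (darker).
Shutter speed: 1/320 → 1/250 → 1/200 → 1/160 → 1/125 → 1/100 → 1/80 → 1/60 — 2 1/3 stops longer (brighter).
ISO: 1000 → 1250 → 1600 → 2000 → 2500 → 3200 → 4000 — 2 stops higher (brighter).
Net: −1 1/3 +2 1/3 +2 = +3 stops.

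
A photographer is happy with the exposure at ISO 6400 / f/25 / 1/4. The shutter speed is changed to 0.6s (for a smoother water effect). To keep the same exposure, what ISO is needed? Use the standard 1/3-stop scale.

Shutter speed: 1/4 → 0.3 → 0.4 → 0.5 → 0.6 — 1 1/3 stops slower (brighter).
Need 1 1/3 stops darker from the ISO: 6400 → 5000 → 4000 → 3200 → 2500.

ISO 2500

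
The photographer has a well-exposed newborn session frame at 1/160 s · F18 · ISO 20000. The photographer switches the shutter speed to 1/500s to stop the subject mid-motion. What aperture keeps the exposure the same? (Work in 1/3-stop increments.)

Shutter speed: 1/160 → 1/200 → 1/250 → 1/320 → 1/400 → 1/500 — 1 2/3 stops faster (darker).
Need 1 2/3 stops brighter from the aperture: f/18 → f/16 → f/14 → f/13 → f/11 → f/10.

f/10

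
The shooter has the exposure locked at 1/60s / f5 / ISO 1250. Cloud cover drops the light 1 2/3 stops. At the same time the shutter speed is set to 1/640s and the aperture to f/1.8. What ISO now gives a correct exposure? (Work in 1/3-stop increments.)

ISO 5000

Scene light: 1 2/3 stops darker.
Shutter speed: 1/60 → 1/80 → 1/100 → 1/125 → 1/160 → 1/200 → 1/250 → 1/320 → 1/400 → 1/500 → 1/640 — 3 1/3 stops faster (darker).
Aperture: f/5 → f/4.5 → f/4 → f/3.5 → f/3.2 → f/2.8 → f/2.5 → f/2.2 → f/2 → f/1.8 — 3 stops larger aperture (brighter).
Net so far: 2 stops darker. ISO: 1250 → 1600 → 2000 → 2500 → 3200 → 4000 → 5000.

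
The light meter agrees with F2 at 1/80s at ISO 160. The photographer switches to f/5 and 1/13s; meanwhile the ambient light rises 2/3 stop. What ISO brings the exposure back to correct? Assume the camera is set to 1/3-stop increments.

ISO 100

Scene light: 2/3 stop brighter.
Aperture: f/2 → f/2.2 → f/2.5 → f/2.8 → f/3.2 → f/3.5 → f/4 → f/4.5 → f/5 — 2 2/3 stops narrower (darker).
Shutter speed: 1/80 → 1/60 → 1/50 → 1/40 → 1/30 → 1/25 → 1/20 → 1/15 → 1/13 — 2 2/3 stops longer (brighter).
Net so far: 2/3 stop brighter. ISO: 160 → 125 → 100.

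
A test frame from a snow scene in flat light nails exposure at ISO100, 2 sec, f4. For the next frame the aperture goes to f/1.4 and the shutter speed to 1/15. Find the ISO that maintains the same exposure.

ISO 400

Aperture: f/4 → f/2.8 → f/2 → f/1.4 — 3 stops opened up (brighter).
Shutter speed: 2 → 1 → 1/2 → 1/4 → 1/8 → 1/15 — 5 stops shorter (darker).
Net change so far: 2 stops darker. Offset with the ISO: 100 → 200 → 400.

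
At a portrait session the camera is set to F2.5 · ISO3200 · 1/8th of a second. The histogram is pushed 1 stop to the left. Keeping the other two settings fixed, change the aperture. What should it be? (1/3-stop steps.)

f/1.8

Underexposed by 1 stop → need 1 stop brighter.
Aperture: f/2.5 → f/2.2 → f/2 → f/1.8.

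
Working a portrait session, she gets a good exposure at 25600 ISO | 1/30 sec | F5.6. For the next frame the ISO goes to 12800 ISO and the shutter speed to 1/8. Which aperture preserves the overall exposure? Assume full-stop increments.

f/8

ISO: 25600 → 12800 — 1 stop lower (darker).
Shutter speed: 1/30 → 1/15 → 1/8 — 2 stops slower (brighter).
Net change so far: 1 stop brighter. Offset with the aperture: f/5.6 → f/8.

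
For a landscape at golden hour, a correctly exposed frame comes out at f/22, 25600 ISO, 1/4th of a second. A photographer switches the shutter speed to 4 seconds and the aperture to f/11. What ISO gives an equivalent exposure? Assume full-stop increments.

ISO 400

Shutter speed: 1/4 → 1/2 → 1 → 2 → 4 — 4 stops longer (brighter).
Aperture: f/22 → f/16 → f/11 — 2 stops wider (brighter).
Net change so far: 6 stops brighter. Offset with the ISO: 25600 → 12800 → 6400 → 3200 → 1600 → 800 → 400.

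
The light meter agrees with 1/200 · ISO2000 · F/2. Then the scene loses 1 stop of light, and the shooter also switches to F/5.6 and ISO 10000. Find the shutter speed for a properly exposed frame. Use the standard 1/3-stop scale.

Scene light: 1 stop darker.
Aperture: f/2 → f/2.2 → f/2.5 → f/2.8 → f/3.2 → f/3.5 → f/4 → f/4.5 → f/5 → f/5.6 — 3 stops stopped down (darker).
ISO: 2000 → 2500 → 3200 → 4000 → 5000 → 6400 → 8000 → 10000 — 2 1/3 stops higher (brighter).
Net so far: 1 2/3 stops darker. Shutter speed: 1/200 → 1/160 → 1/125 → 1/100 → 1/80 → 1/60.

1/60s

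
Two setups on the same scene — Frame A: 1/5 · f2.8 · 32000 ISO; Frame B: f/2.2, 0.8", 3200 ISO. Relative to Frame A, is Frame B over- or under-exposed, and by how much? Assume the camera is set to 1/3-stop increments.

2/3 stop darker

Aperture: f/2.8 → f/2.5 → f/2.2 — 2/3 stop larger aperture (brighter).
Shutter speed: 1/5 → 1/4 → 0.3 → 0.4 → 0.5 → 0.6 → 0.8 — 2 stops slower (brighter).
ISO: 32000 → 25600 → 20000 → 16000 → 12800 → 10000 → 8000 → 6400 → 5000 → 4000 → 3200 — 3 1/3 stops dropped (darker).
Net: +2/3 +2 −3 1/3 = −2/3 stops.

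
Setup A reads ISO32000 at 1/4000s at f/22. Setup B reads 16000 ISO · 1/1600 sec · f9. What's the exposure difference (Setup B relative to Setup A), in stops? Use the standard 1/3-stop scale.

Aperture: f/22 → f/20 → f/18 → f/16 → f/14 → f/13 → f/11 → f/10 → f/9 — 2 2/3 stops larger aperture (brighter).
Shutter speed: 1/4000 → 1/3200 → 1/2500 → 1/2000 → 1/1600 — 1 1/3 stops slower (brighter).
ISO: 32000 → 25600 → 20000 → 16000 — 1 stop lower (darker).
Net: +2 2/3 +1 1/3 −1 = +3 stops.

3 stops brighter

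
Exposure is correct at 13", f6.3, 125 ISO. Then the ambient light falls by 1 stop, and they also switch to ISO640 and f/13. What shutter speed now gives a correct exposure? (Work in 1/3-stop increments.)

20 s

Scene light: 1 stop darker.
ISO: 125 → 160 → 200 → 250 → 320 → 400 → 500 → 640 — 2 1/3 stops higher (brighter).
Aperture: f/6.3 → f/7.1 → f/8 → f/9 → f/10 → f/11 → f/13 — 2 stops narrower (darker).
Net so far: 2/3 stop darker. Shutter speed: 13 → 15 → 20.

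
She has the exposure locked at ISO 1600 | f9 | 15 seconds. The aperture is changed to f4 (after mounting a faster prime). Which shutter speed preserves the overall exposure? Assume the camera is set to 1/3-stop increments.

3.2 s

Aperture: f/9 → f/8 → f/7.1 → f/6.3 → f/5.6 → f/5 → f/4.5 → f/4 — 2 1/3 stops opened up (brighter).
Need 2 1/3 stops darker from the shutter speed: 15 → 13 → 10 → 8 → 6 → 5 → 4 → 3.2.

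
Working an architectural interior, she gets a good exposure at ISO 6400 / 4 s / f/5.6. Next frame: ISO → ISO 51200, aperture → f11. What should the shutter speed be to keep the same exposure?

2 s

ISO: 6400 → 12800 → 25600 → 51200 — 3 stops higher (brighter).
Aperture: f/5.6 → f/8 → f/11 — 2 stops smaller aperture (darker).
Net change so far: 1 stop brighter. Offset with the shutter speed: 4 → 2.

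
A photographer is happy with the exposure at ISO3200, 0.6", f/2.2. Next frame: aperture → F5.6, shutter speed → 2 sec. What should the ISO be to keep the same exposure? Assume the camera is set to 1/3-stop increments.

ISO 6400

Aperture: f/2.2 → f/2.5 → f/2.8 → f/3.2 → f/3.5 → f/4 → f/4.5 → f/5 → f/5.6 — 2 2/3 stops smaller aperture (darker).
Shutter speed: 0.6 → 0.8 → 1 → 1.3 → 1.6 → 2 — 1 2/3 stops longer (brighter).
Net change so far: 1 stop darker. Offset with the ISO: 3200 → 4000 → 5000 → 6400.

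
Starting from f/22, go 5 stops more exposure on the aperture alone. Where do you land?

f/4

Aperture: f/22 → f/16 → f/11 → f/8 → f/5.6 → f/4 — 5 stops wider (brighter).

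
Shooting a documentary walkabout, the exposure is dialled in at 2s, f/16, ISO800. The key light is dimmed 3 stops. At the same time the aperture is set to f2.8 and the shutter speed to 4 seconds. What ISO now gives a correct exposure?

Scene light: 3 stops darker.
Aperture: f/16 → f/11 → f/8 → f/5.6 → f/4 → f/2.8 — 5 stops wider (brighter).
Shutter speed: 2 → 4 — 1 stop longer (brighter).
Net so far: 3 stops brighter. ISO: 800 → 400 → 200 → 100.

ISO 100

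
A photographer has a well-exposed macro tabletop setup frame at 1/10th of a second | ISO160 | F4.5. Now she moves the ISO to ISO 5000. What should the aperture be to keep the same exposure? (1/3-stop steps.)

f/25

ISO: 160 → 200 → 250 → 320 → 400 → 500 → 640 → 800 → 1000 → 1250 → 1600 → 2000 → 2500 → 3200 → 4000 → 5000 — 5 stops raised (brighter).
Need 5 stops darker from the aperture: f/4.5 → f/5 → f/5.6 → f/6.3 → f/7.1 → f/8 → f/9 → f/10 → f/11 → f/13 → f/14 → f/16 → f/18 → f/20 → f/22 → f/25.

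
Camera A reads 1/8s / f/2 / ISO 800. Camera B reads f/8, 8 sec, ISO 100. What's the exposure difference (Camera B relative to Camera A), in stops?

Aperture: f/2 → f/2.8 → f/4 → f/5.6 → f/8 — 4 stops stopped down (darker).
Shutter speed: 1/8 → 1/4 → 1/2 → 1 → 2 → 4 → 8 — 6 stops slower (brighter).
ISO: 800 → 400 → 200 → 100 — 3 stops dropped (darker).
Net: −4 +6 −3 = −1 stop.

1 stop darker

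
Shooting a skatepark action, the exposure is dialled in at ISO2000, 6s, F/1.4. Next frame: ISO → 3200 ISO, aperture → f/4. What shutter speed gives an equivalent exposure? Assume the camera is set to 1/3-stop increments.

ISO: 2000 → 2500 → 3200 — 2/3 stop higher (brighter).
Aperture: f/1.4 → f/1.6 → f/1.8 → f/2 → f/2.2 → f/2.5 → f/2.8 → f/3.2 → f/3.5 → f/4 — 3 stops stopped down (darker).
Net change so far: 2 1/3 stops darker. Offset with the shutter speed: 6 → 8 → 10 → 13 → 15 → 20 → 25 → 30.

30 s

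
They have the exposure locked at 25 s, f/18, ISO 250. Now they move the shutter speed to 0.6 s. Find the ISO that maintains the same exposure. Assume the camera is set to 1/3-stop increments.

Shutter speed: 25 → 20 → 15 → 13 → 10 → 8 → 6 → 5 → 4 → 3.2 → 2.5 → 2 → 1.6 → 1.3 → 1 → 0.8 → 0.6 — 5 1/3 stops faster (darker).
Need 5 1/3 stops brighter from the ISO: 250 → 320 → 400 → 500 → 640 → 800 → 1000 → 1250 → 1600 → 2000 → 2500 → 3200 → 4000 → 5000 → 6400 → 8000 → 10000.

ISO 10000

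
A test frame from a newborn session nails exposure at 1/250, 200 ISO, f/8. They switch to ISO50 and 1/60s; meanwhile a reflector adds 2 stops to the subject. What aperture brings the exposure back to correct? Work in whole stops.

Scene light: 2 stops brighter.
ISO: 200 → 100 → 50 — 2 stops lower (darker).
Shutter speed: 1/250 → 1/125 → 1/60 — 2 stops slower (brighter).
Net so far: 2 stops brighter. Aperture: f/8 → f/11 → f/16.

f/16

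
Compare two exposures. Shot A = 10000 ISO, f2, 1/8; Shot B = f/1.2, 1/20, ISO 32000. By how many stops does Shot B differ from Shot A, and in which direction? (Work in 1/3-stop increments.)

1 2/3 stops brighter

Aperture: f/2 → f/1.8 → f/1.6 → f/1.4 → f/1.2 — 1 1/3 stops wider (brighter).
Shutter speed: 1/8 → 1/10 → 1/13 → 1/15 → 1/20 — 1 1/3 stops shorter (darker).
ISO: 10000 → 12800 → 16000 → 20000 → 25600 → 32000 — 1 2/3 stops raised (brighter).
Net: +1 1/3 −1 1/3 +1 2/3 = +1 2/3 stops.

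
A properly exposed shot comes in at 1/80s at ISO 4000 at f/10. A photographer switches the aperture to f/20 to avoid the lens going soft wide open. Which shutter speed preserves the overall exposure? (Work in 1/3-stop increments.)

1/20s

Aperture: f/10 → f/11 → f/13 → f/14 → f/16 → f/18 → f/20 — 2 stops smaller aperture (darker).
Need 2 stops brighter from the shutter speed: 1/80 → 1/60 → 1/50 → 1/40 → 1/30 → 1/25 → 1/20.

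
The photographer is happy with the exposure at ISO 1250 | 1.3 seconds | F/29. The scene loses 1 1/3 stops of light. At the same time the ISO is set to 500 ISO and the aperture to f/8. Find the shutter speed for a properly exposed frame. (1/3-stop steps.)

0.6 s

Scene light: 1 1/3 stops darker.
ISO: 1250 → 1000 → 800 → 640 → 500 — 1 1/3 stops dropped (darker).
Aperture: f/29 → f/25 → f/22 → f/20 → f/18 → f/16 → f/14 → f/13 → f/11 → f/10 → f/9 → f/8 — 3 2/3 stops wider (brighter).
Net so far: 1 stop brighter. Shutter speed: 1.3 → 1 → 0.8 → 0.6.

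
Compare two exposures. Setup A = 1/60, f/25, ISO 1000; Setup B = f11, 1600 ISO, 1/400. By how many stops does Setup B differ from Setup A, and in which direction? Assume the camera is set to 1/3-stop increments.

1/3 stop brighter

Aperture: f/25 → f/22 → f/20 → f/18 → f/16 → f/14 → f/13 → f/11 — 2 1/3 stops opened up (brighter).
Shutter speed: 1/60 → 1/80 → 1/100 → 1/125 → 1/160 → 1/200 → 1/250 → 1/320 → 1/400 — 2 2/3 stops faster (darker).
ISO: 1000 → 1250 → 1600 — 2/3 stop raised (brighter).
Net: +2 1/3 −2 2/3 +2/3 = +1/3 stops.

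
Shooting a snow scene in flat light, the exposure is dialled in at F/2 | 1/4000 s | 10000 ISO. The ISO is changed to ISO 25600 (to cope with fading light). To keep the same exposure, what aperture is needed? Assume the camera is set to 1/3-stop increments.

ISO: 10000 → 12800 → 16000 → 20000 → 25600 — 1 1/3 stops raised (brighter).
Need 1 1/3 stops darker from the aperture: f/2 → f/2.2 → f/2.5 → f/2.8 → f/3.2.

f/3.2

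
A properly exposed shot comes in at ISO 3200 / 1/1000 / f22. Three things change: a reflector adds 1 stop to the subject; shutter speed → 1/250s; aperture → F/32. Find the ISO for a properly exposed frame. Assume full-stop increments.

ISO 800

Scene light: 1 stop brighter.
Shutter speed: 1/1000 → 1/500 → 1/250 — 2 stops slower (brighter).
Aperture: f/22 → f/32 — 1 stop smaller aperture (darker).
Net so far: 2 stops brighter. ISO: 3200 → 1600 → 800.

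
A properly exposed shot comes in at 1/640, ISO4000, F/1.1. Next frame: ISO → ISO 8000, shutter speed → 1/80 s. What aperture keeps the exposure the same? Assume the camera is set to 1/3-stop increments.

ISO: 4000 → 5000 → 6400 → 8000 — 1 stop raised (brighter).
Shutter speed: 1/640 → 1/500 → 1/400 → 1/320 → 1/250 → 1/200 → 1/160 → 1/125 → 1/100 → 1/80 — 3 stops longer (brighter).
Net change so far: 4 stops brighter. Offset with the aperture: f/1.1 → f/1.2 → f/1.4 → f/1.6 → f/1.8 → f/2 → f/2.2 → f/2.5 → f/2.8 → f/3.2 → f/3.5 → f/4 → f/4.5.

f/4.5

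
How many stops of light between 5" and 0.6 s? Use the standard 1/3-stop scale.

5 → 4 → 3.2 → 2.5 → 2 → 1.6 → 1.3 → 1 → 0.8 → 0.6 — count the steps: 9 third-stops = 3 stops.

3 stops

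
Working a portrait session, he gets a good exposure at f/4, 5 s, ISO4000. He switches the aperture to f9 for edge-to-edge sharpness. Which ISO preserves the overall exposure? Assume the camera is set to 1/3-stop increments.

ISO 20000

Aperture: f/4 → f/4.5 → f/5 → f/5.6 → f/6.3 → f/7.1 → f/8 → f/9 — 2 1/3 stops stopped down (darker).
Need 2 1/3 stops brighter from the ISO: 4000 → 5000 → 6400 → 8000 → 10000 → 12800 → 16000 → 20000.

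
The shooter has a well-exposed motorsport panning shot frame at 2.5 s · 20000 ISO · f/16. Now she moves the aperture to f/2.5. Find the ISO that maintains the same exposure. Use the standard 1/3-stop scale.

Aperture: f/16 → f/14 → f/13 → f/11 → f/10 → f/9 → f/8 → f/7.1 → f/6.3 → f/5.6 → f/5 → f/4.5 → f/4 → f/3.5 → f/3.2 → f/2.8 → f/2.5 — 5 1/3 stops opened up (brighter).
Need 5 1/3 stops darker from the ISO: 20000 → 16000 → 12800 → 10000 → 8000 → 6400 → 5000 → 4000 → 3200 → 2500 → 2000 → 1600 → 1250 → 1000 → 800 → 640 → 500.

ISO 500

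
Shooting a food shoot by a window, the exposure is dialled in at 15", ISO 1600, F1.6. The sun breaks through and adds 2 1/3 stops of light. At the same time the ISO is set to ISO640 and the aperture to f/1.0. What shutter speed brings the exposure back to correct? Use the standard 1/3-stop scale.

Scene light: 2 1/3 stops brighter.
ISO: 1600 → 1250 → 1000 → 800 → 640 — 1 1/3 stops lower (darker).
Aperture: f/1.6 → f/1.4 → f/1.2 → f/1.1 → f/1.0 — 1 1/3 stops opened up (brighter).
Net so far: 2 1/3 stops brighter. Shutter speed: 15 → 13 → 10 → 8 → 6 → 5 → 4 → 3.2.

3.2 s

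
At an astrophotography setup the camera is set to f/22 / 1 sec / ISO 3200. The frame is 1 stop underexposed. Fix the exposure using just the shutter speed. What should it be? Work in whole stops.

2 s

Underexposed by 1 stop → need 1 stop brighter.
Shutter speed: 1 → 2.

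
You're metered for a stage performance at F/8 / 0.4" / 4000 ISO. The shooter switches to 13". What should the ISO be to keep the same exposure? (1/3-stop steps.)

Shutter speed: 0.4 → 0.5 → 0.6 → 0.8 → 1 → 1.3 → 1.6 → 2 → 2.5 → 3.2 → 4 → 5 → 6 → 8 → 10 → 13 — 5 stops longer (brighter).
Need 5 stops darker from the ISO: 4000 → 3200 → 2500 → 2000 → 1600 → 1250 → 1000 → 800 → 640 → 500 → 400 → 320 → 250 → 200 → 160 → 125.

ISO 125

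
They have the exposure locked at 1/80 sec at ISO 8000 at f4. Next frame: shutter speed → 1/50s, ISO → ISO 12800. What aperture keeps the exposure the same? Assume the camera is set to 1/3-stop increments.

f/6.3

Shutter speed: 1/80 → 1/60 → 1/50 — 2/3 stop slower (brighter).
ISO: 8000 → 10000 → 12800 — 2/3 stop raised (brighter).
Net change so far: 1 1/3 stops brighter. Offset with the aperture: f/4 → f/4.5 → f/5 → f/5.6 → f/6.3.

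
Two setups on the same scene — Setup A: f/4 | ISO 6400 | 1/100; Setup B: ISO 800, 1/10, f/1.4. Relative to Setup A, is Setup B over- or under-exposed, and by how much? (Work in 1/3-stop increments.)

Aperture: f/4 → f/3.5 → f/3.2 → f/2.8 → f/2.5 → f/2.2 → f/2 → f/1.8 → f/1.6 → f/1.4 — 3 stops larger aperture (brighter).
Shutter speed: 1/100 → 1/80 → 1/60 → 1/50 → 1/40 → 1/30 → 1/25 → 1/20 → 1/15 → 1/13 → 1/10 — 3 1/3 stops longer (brighter).
ISO: 6400 → 5000 → 4000 → 3200 → 2500 → 2000 → 1600 → 1250 → 1000 → 800 — 3 stops dropped (darker).
Net: +3 +3 1/3 −3 = +3 1/3 stops.

3 1/3 stops brighter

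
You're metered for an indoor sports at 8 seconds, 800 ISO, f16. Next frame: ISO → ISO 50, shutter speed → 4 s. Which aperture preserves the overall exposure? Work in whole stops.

ISO: 800 → 400 → 200 → 100 → 50 — 4 stops lower (darker).
Shutter speed: 8 → 4 — 1 stop shorter (darker).
Net change so far: 5 stops darker. Offset with the aperture: f/16 → f/11 → f/8 → f/5.6 → f/4 → f/2.8.

f/2.8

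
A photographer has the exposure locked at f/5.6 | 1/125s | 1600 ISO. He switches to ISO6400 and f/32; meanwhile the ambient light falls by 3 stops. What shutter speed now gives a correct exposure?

1/2s

Scene light: 3 stops darker.
ISO: 1600 → 3200 → 6400 — 2 stops raised (brighter).
Aperture: f/5.6 → f/8 → f/11 → f/16 → f/22 → f/32 — 5 stops narrower (darker).
Net so far: 6 stops darker. Shutter speed: 1/125 → 1/60 → 1/30 → 1/15 → 1/8 → 1/4 → 1/2.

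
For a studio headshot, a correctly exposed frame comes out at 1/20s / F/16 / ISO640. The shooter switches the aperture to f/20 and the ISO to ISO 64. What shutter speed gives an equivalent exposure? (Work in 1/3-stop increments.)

0.8 s

Aperture: f/16 → f/18 → f/20 — 2/3 stop narrower (darker).
ISO: 640 → 500 → 400 → 320 → 250 → 200 → 160 → 125 → 100 → 80 → 64 — 3 1/3 stops lower (darker).
Net change so far: 4 stops darker. Offset with the shutter speed: 1/20 → 1/15 → 1/13 → 1/10 → 1/8 → 1/6 → 1/5 → 1/4 → 0.3 → 0.4 → 0.5 → 0.6 → 0.8.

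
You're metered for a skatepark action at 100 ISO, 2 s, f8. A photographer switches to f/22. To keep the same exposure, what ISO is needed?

Aperture: f/8 → f/11 → f/16 → f/22 — 3 stops stopped down (darker).
Need 3 stops brighter from the ISO: 100 → 200 → 400 → 800.

ISO 800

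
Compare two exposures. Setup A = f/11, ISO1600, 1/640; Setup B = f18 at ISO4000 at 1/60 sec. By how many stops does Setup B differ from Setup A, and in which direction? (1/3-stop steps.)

3 1/3 stops brighter

Aperture: f/11 → f/13 → f/14 → f/16 → f/18 — 1 1/3 stops narrower (darker).
Shutter speed: 1/640 → 1/500 → 1/400 → 1/320 → 1/250 → 1/200 → 1/160 → 1/125 → 1/100 → 1/80 → 1/60 — 3 1/3 stops longer (brighter).
ISO: 1600 → 2000 → 2500 → 3200 → 4000 — 1 1/3 stops higher (brighter).
Net: −1 1/3 +3 1/3 +1 1/3 = +3 1/3 stops.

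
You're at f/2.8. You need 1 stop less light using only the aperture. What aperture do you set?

Aperture: f/2.8 → f/4 — 1 stop stopped down (darker).

f/4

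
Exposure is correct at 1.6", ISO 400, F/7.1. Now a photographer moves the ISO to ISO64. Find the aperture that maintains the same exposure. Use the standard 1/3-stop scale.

f/2.8

ISO: 400 → 320 → 250 → 200 → 160 → 125 → 100 → 80 → 64 — 2 2/3 stops lower (darker).
Need 2 2/3 stops brighter from the aperture: f/7.1 → f/6.3 → f/5.6 → f/5 → f/4.5 → f/4 → f/3.5 → f/3.2 → f/2.8.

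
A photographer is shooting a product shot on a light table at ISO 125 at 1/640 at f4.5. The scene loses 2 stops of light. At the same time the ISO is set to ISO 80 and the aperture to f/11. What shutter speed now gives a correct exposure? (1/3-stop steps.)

Scene light: 2 stops darker.
ISO: 125 → 100 → 80 — 2/3 stop lower (darker).
Aperture: f/4.5 → f/5 → f/5.6 → f/6.3 → f/7.1 → f/8 → f/9 → f/10 → f/11 — 2 2/3 stops narrower (darker).
Net so far: 5 1/3 stops darker. Shutter speed: 1/640 → 1/500 → 1/400 → 1/320 → 1/250 → 1/200 → 1/160 → 1/125 → 1/100 → 1/80 → 1/60 → 1/50 → 1/40 → 1/30 → 1/25 → 1/20 → 1/15.

1/15s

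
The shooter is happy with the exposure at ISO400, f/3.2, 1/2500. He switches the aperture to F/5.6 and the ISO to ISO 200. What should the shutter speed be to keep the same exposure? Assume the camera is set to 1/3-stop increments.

1/400s

Aperture: f/3.2 → f/3.5 → f/4 → f/4.5 → f/5 → f/5.6 — 1 2/3 stops smaller aperture (darker).
ISO: 400 → 320 → 250 → 200 — 1 stop dropped (darker).
Net change so far: 2 2/3 stops darker. Offset with the shutter speed: 1/2500 → 1/2000 → 1/1600 → 1/1250 → 1/1000 → 1/800 → 1/640 → 1/500 → 1/400.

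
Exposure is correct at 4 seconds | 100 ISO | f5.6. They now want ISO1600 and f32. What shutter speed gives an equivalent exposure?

ISO: 100 → 200 → 400 → 800 → 1600 — 4 stops higher (brighter).
Aperture: f/5.6 → f/8 → f/11 → f/16 → f/22 → f/32 — 5 stops narrower (darker).
Net change so far: 1 stop darker. Offset with the shutter speed: 4 → 8.

8 s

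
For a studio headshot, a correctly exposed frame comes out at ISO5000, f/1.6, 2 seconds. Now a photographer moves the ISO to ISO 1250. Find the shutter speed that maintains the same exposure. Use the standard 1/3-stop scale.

ISO: 5000 → 4000 → 3200 → 2500 → 2000 → 1600 → 1250 — 2 stops dropped (darker).
Need 2 stops brighter from the shutter speed: 2 → 2.5 → 3.2 → 4 → 5 → 6 → 8.

8 s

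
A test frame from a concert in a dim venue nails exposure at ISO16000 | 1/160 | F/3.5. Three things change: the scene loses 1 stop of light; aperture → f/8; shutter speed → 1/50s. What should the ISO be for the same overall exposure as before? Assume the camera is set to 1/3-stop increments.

ISO 51200

Scene light: 1 stop darker.
Aperture: f/3.5 → f/4 → f/4.5 → f/5 → f/5.6 → f/6.3 → f/7.1 → f/8 — 2 1/3 stops narrower (darker).
Shutter speed: 1/160 → 1/125 → 1/100 → 1/80 → 1/60 → 1/50 — 1 2/3 stops longer (brighter).
Net so far: 1 2/3 stops darker. ISO: 16000 → 20000 → 25600 → 32000 → 40000 → 51200.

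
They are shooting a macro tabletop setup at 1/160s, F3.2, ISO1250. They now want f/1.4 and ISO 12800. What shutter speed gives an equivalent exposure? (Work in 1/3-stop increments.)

Aperture: f/3.2 → f/2.8 → f/2.5 → f/2.2 → f/2 → f/1.8 → f/1.6 → f/1.4 — 2 1/3 stops opened up (brighter).
ISO: 1250 → 1600 → 2000 → 2500 → 3200 → 4000 → 5000 → 6400 → 8000 → 10000 → 12800 — 3 1/3 stops higher (brighter).
Net change so far: 5 2/3 stops brighter. Offset with the shutter speed: 1/160 → 1/200 → 1/250 → 1/320 → 1/400 → 1/500 → 1/640 → 1/800 → 1/1000 → 1/1250 → 1/1600 → 1/2000 → 1/2500 → 1/3200 → 1/4000 → 1/5000 → 1/6400 → 1/8000.

1/8000s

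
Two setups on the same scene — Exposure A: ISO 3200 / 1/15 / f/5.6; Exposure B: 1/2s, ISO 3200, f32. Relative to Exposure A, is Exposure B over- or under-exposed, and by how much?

Aperture: f/5.6 → f/8 → f/11 → f/16 → f/22 → f/32 — 5 stops narrower (darker).
Shutter speed: 1/15 → 1/8 → 1/4 → 1/2 — 3 stops slower (brighter).
ISO: unchanged.
Net: −5 +3 = −2 stops.

2 stops darker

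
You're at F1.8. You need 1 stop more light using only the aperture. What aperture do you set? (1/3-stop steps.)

Aperture: f/1.8 → f/1.6 → f/1.4 → f/1.2 — 1 stop opened up (brighter).

f/1.2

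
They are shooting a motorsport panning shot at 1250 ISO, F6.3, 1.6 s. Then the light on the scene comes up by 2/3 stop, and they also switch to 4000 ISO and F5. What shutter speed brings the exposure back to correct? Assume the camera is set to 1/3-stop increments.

1/5s

Scene light: 2/3 stop brighter.
ISO: 1250 → 1600 → 2000 → 2500 → 3200 → 4000 — 1 2/3 stops raised (brighter).
Aperture: f/6.3 → f/5.6 → f/5 — 2/3 stop opened up (brighter).
Net so far: 3 stops brighter. Shutter speed: 1.6 → 1.3 → 1 → 0.8 → 0.6 → 0.5 → 0.4 → 0.3 → 1/4 → 1/5.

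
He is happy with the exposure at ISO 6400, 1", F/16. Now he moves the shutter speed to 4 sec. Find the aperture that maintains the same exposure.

f/32

Shutter speed: 1 → 2 → 4 — 2 stops longer (brighter).
Need 2 stops darker from the aperture: f/16 → f/22 → f/32.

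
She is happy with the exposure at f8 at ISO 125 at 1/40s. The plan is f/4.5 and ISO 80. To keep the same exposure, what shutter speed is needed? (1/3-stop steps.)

1/80s

Aperture: f/8 → f/7.1 → f/6.3 → f/5.6 → f/5 → f/4.5 — 1 2/3 stops larger aperture (brighter).
ISO: 125 → 100 → 80 — 2/3 stop lower (darker).
Net change so far: 1 stop brighter. Offset with the shutter speed: 1/40 → 1/50 → 1/60 → 1/80.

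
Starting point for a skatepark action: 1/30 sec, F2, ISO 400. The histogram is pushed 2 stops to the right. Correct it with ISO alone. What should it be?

Overexposed by 2 stops → need 2 stops darker.
ISO: 400 → 200 → 100.

ISO 100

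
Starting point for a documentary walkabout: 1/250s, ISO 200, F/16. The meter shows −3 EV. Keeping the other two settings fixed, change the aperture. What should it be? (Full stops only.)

Underexposed by 3 stops → need 3 stops brighter.
Aperture: f/16 → f/11 → f/8 → f/5.6.

f/5.6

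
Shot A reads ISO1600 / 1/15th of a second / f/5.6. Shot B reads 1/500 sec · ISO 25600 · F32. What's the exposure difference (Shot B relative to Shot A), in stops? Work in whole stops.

Aperture: f/5.6 → f/8 → f/11 → f/16 → f/22 → f/32 — 5 stops stopped down (darker).
Shutter speed: 1/15 → 1/30 → 1/60 → 1/125 → 1/250 → 1/500 — 5 stops shorter (darker).
ISO: 1600 → 3200 → 6400 → 12800 → 25600 — 4 stops raised (brighter).
Net: −5 −5 +4 = −6 stops.

6 stops darker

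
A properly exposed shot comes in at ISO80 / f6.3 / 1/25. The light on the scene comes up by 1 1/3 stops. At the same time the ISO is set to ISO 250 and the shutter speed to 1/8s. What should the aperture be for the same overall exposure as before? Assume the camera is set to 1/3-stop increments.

f/32

Scene light: 1 1/3 stops brighter.
ISO: 80 → 100 → 125 → 160 → 200 → 250 — 1 2/3 stops higher (brighter).
Shutter speed: 1/25 → 1/20 → 1/15 → 1/13 → 1/10 → 1/8 — 1 2/3 stops longer (brighter).
Net so far: 4 2/3 stops brighter. Aperture: f/6.3 → f/7.1 → f/8 → f/9 → f/10 → f/11 → f/13 → f/14 → f/16 → f/18 → f/20 → f/22 → f/25 → f/29 → f/32.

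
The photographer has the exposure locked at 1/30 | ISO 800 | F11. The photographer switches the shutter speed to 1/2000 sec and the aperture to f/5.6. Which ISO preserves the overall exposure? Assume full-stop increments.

ISO 12800

Shutter speed: 1/30 → 1/60 → 1/125 → 1/250 → 1/500 → 1/1000 → 1/2000 — 6 stops shorter (darker).
Aperture: f/11 → f/8 → f/5.6 — 2 stops wider (brighter).
Net change so far: 4 stops darker. Offset with the ISO: 800 → 1600 → 3200 → 6400 → 12800.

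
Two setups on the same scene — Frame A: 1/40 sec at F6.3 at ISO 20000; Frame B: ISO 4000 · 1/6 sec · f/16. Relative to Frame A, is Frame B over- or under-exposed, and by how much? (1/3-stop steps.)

Aperture: f/6.3 → f/7.1 → f/8 → f/9 → f/10 → f/11 → f/13 → f/14 → f/16 — 2 2/3 stops smaller aperture (darker).
Shutter speed: 1/40 → 1/30 → 1/25 → 1/20 → 1/15 → 1/13 → 1/10 → 1/8 → 1/6 — 2 2/3 stops slower (brighter).
ISO: 20000 → 16000 → 12800 → 10000 → 8000 → 6400 → 5000 → 4000 — 2 1/3 stops dropped (darker).
Net: −2 2/3 +2 2/3 −2 1/3 = −2 1/3 stops.

2 1/3 stops darker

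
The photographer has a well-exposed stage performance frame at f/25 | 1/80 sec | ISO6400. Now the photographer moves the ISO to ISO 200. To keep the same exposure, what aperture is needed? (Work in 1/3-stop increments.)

ISO: 6400 → 5000 → 4000 → 3200 → 2500 → 2000 → 1600 → 1250 → 1000 → 800 → 640 → 500 → 400 → 320 → 250 → 200 — 5 stops lower (darker).
Need 5 stops brighter from the aperture: f/25 → f/22 → f/20 → f/18 → f/16 → f/14 → f/13 → f/11 → f/10 → f/9 → f/8 → f/7.1 → f/6.3 → f/5.6 → f/5 → f/4.5.

f/4.5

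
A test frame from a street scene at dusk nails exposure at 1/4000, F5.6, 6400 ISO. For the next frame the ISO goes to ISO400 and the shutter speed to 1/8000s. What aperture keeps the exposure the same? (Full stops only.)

f/1.0

ISO: 6400 → 3200 → 1600 → 800 → 400 — 4 stops dropped (darker).
Shutter speed: 1/4000 → 1/8000 — 1 stop faster (darker).
Net change so far: 5 stops darker. Offset with the aperture: f/5.6 → f/4 → f/2.8 → f/2 → f/1.4 → f/1.0.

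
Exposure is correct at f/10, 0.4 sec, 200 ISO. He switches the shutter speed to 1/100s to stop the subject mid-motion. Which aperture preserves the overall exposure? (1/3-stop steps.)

f/1.6

Shutter speed: 0.4 → 0.3 → 1/4 → 1/5 → 1/6 → 1/8 → 1/10 → 1/13 → 1/15 → 1/20 → 1/25 → 1/30 → 1/40 → 1/50 → 1/60 → 1/80 → 1/100 — 5 1/3 stops shorter (darker).
Need 5 1/3 stops brighter from the aperture: f/10 → f/9 → f/8 → f/7.1 → f/6.3 → f/5.6 → f/5 → f/4.5 → f/4 → f/3.5 → f/3.2 → f/2.8 → f/2.5 → f/2.2 → f/2 → f/1.8 → f/1.6.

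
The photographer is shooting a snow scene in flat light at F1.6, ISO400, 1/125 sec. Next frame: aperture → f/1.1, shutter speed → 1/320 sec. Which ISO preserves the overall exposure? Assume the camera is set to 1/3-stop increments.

Aperture: f/1.6 → f/1.4 → f/1.2 → f/1.1 — 1 stop wider (brighter).
Shutter speed: 1/125 → 1/160 → 1/200 → 1/250 → 1/320 — 1 1/3 stops shorter (darker).
Net change so far: 1/3 stop darker. Offset with the ISO: 400 → 500.

ISO 500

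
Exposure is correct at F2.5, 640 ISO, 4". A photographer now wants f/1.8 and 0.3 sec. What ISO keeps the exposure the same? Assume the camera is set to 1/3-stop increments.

ISO 4000

Aperture: f/2.5 → f/2.2 → f/2 → f/1.8 — 1 stop opened up (brighter).
Shutter speed: 4 → 3.2 → 2.5 → 2 → 1.6 → 1.3 → 1 → 0.8 → 0.6 → 0.5 → 0.4 → 0.3 — 3 2/3 stops faster (darker).
Net change so far: 2 2/3 stops darker. Offset with the ISO: 640 → 800 → 1000 → 1250 → 1600 → 2000 → 2500 → 3200 → 4000.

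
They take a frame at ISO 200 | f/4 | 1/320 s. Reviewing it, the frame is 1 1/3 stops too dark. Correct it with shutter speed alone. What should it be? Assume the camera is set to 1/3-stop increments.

Underexposed by 1 1/3 stops → need 1 1/3 stops brighter.
Shutter speed: 1/320 → 1/250 → 1/200 → 1/160 → 1/125.

1/125s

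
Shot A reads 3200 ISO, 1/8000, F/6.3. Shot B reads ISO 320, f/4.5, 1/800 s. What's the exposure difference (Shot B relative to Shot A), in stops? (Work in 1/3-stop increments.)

Aperture: f/6.3 → f/5.6 → f/5 → f/4.5 — 1 stop opened up (brighter).
Shutter speed: 1/8000 → 1/6400 → 1/5000 → 1/4000 → 1/3200 → 1/2500 → 1/2000 → 1/1600 → 1/1250 → 1/1000 → 1/800 — 3 1/3 stops slower (brighter).
ISO: 3200 → 2500 → 2000 → 1600 → 1250 → 1000 → 800 → 640 → 500 → 400 → 320 — 3 1/3 stops lower (darker).
Net: +1 +3 1/3 −3 1/3 = +1 stop.

1 stop brighter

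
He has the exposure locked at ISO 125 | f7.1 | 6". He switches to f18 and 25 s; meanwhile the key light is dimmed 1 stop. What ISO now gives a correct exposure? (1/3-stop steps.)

Scene light: 1 stop darker.
Aperture: f/7.1 → f/8 → f/9 → f/10 → f/11 → f/13 → f/14 → f/16 → f/18 — 2 2/3 stops narrower (darker).
Shutter speed: 6 → 8 → 10 → 13 → 15 → 20 → 25 — 2 stops slower (brighter).
Net so far: 1 2/3 stops darker. ISO: 125 → 160 → 200 → 250 → 320 → 400.

ISO 400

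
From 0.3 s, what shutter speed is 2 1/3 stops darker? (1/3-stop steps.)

1/15s

Shutter speed: 0.3 → 1/4 → 1/5 → 1/6 → 1/8 → 1/10 → 1/13 → 1/15 — 2 1/3 stops shorter (darker).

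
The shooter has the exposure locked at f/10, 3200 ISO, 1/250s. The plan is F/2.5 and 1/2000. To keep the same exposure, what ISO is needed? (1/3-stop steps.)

Aperture: f/10 → f/9 → f/8 → f/7.1 → f/6.3 → f/5.6 → f/5 → f/4.5 → f/4 → f/3.5 → f/3.2 → f/2.8 → f/2.5 — 4 stops wider (brighter).
Shutter speed: 1/250 → 1/320 → 1/400 → 1/500 → 1/640 → 1/800 → 1/1000 → 1/1250 → 1/1600 → 1/2000 — 3 stops shorter (darker).
Net change so far: 1 stop brighter. Offset with the ISO: 3200 → 2500 → 2000 → 1600.

ISO 1600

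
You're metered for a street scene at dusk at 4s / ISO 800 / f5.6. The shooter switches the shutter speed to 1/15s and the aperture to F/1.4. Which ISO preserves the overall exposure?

Shutter speed: 4 → 2 → 1 → 1/2 → 1/4 → 1/8 → 1/15 — 6 stops shorter (darker).
Aperture: f/5.6 → f/4 → f/2.8 → f/2 → f/1.4 — 4 stops larger aperture (brighter).
Net change so far: 2 stops darker. Offset with the ISO: 800 → 1600 → 3200.

ISO 3200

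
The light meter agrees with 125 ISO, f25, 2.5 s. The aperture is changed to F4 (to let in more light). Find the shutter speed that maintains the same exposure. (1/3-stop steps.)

1/15s

Aperture: f/25 → f/22 → f/20 → f/18 → f/16 → f/14 → f/13 → f/11 → f/10 → f/9 → f/8 → f/7.1 → f/6.3 → f/5.6 → f/5 → f/4.5 → f/4 — 5 1/3 stops larger aperture (brighter).
Need 5 1/3 stops darker from the shutter speed: 2.5 → 2 → 1.6 → 1.3 → 1 → 0.8 → 0.6 → 0.5 → 0.4 → 0.3 → 1/4 → 1/5 → 1/6 → 1/8 → 1/10 → 1/13 → 1/15.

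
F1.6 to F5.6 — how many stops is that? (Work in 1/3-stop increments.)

f/1.6 → f/1.8 → f/2 → f/2.2 → f/2.5 → f/2.8 → f/3.2 → f/3.5 → f/4 → f/4.5 → f/5 → f/5.6 — count the steps: 11 third-stops = 3 2/3 stops.

3 2/3 stops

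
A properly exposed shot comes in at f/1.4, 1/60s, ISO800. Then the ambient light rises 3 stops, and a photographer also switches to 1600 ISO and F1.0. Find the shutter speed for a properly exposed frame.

1/2000s

Scene light: 3 stops brighter.
ISO: 800 → 1600 — 1 stop higher (brighter).
Aperture: f/1.4 → f/1.0 — 1 stop larger aperture (brighter).
Net so far: 5 stops brighter. Shutter speed: 1/60 → 1/125 → 1/250 → 1/500 → 1/1000 → 1/2000.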